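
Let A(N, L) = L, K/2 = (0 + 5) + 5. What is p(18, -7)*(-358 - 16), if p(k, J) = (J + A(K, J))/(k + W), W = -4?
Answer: 374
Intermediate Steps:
K = 20 (K = 2*((0 + 5) + 5) = 2*(5 + 5) = 2*10 = 20)
p(k, J) = 2*J/(-4 + k) (p(k, J) = (J + J)/(k - 4) = (2*J)/(-4 + k) = 2*J/(-4 + k))
p(18, -7)*(-358 - 16) = (2*(-7)/(-4 + 18))*(-358 - 16) = (2*(-7)/14)*(-374) = (2*(-7)*(1/14))*(-374) = -1*(-374) = 374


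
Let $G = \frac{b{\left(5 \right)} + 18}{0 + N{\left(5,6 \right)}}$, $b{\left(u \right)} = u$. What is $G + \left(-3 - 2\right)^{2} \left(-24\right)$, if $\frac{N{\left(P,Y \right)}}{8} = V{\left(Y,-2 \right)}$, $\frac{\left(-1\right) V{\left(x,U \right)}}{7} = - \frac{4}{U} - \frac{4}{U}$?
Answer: $- \frac{134423}{224} \approx -600.1$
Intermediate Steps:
$V{\left(x,U \right)} = \frac{56}{U}$ ($V{\left(x,U \right)} = - 7 \left(- \frac{4}{U} - \frac{4}{U}\right) = - 7 \left(- \frac{8}{U}\right) = \frac{56}{U}$)
$N{\left(P,Y \right)} = -224$ ($N{\left(P,Y \right)} = 8 \frac{56}{-2} = 8 \cdot 56 \left(- \frac{1}{2}\right) = 8 \left(-28\right) = -224$)
$G = - \frac{23}{224}$ ($G = \frac{5 + 18}{0 - 224} = \frac{23}{-224} = 23 \left(- \frac{1}{224}\right) = - \frac{23}{224} \approx -0.10268$)
$G + \left(-3 - 2\right)^{2} \left(-24\right) = - \frac{23}{224} + \left(-3 - 2\right)^{2} \left(-24\right) = - \frac{23}{224} + \left(-5\right)^{2} \left(-24\right) = - \frac{23}{224} + 25 \left(-24\right) = - \frac{23}{224} - 600 = - \frac{134423}{224}$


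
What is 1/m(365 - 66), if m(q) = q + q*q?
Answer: 1/89700 ≈ 1.1148e-5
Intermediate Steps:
m(q) = q + q**2
1/m(365 - 66) = 1/((365 - 66)*(1 + (365 - 66))) = 1/(299*(1 + 299)) = 1/(299*300) = 1/89700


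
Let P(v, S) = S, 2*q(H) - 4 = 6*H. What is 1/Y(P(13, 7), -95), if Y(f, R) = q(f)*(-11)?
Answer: -1/253 ≈ -0.0039526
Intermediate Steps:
q(H) = 2 + 3*H (q(H) = 2 + (6*H)/2 = 2 + 3*H)
Y(f, R) = -22 - 33*f (Y(f, R) = (2 + 3*f)*(-11) = -22 - 33*f)
1/Y(P(13, 7), -95) = 1/(-22 - 33*7) = 1/(-22 - 231) = 1/(-253) = -1/253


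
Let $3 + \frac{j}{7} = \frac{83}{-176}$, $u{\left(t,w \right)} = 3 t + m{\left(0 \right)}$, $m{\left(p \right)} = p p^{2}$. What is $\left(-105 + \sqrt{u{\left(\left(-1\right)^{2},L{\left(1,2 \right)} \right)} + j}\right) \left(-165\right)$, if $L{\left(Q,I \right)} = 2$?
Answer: $17325 - \frac{15 i \sqrt{41239}}{4} \approx 17325.0 - 761.53 i$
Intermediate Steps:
$m{\left(p \right)} = p^{3}$
$u{\left(t,w \right)} = 3 t$ ($u{\left(t,w \right)} = 3 t + 0^{3} = 3 t + 0 = 3 t$)
$j = - \frac{4277}{176}$ ($j = -21 + 7 \frac{83}{-176} = -21 + 7 \cdot 83 \left(- \frac{1}{176}\right) = -21 + 7 \left(- \frac{83}{176}\right) = -21 - \frac{581}{176} = - \frac{4277}{176} \approx -24.301$)
$\left(-105 + \sqrt{u{\left(\left(-1\right)^{2},L{\left(1,2 \right)} \right)} + j}\right) \left(-165\right) = \left(-105 + \sqrt{3 \left(-1\right)^{2} - \frac{4277}{176}}\right) \left(-165\right) = \left(-105 + \sqrt{3 \cdot 1 - \frac{4277}{176}}\right) \left(-165\right) = \left(-105 + \sqrt{3 - \frac{4277}{176}}\right) \left(-165\right) = \left(-105 + \sqrt{- \frac{3749}{176}}\right) \left(-165\right) = \left(-105 + \frac{i \sqrt{41239}}{44}\right) \left(-165\right) = 17325 - \frac{15 i \sqrt{41239}}{4}$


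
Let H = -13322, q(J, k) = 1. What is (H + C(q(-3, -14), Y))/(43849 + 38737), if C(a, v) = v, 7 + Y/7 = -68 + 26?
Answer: -13665/82586 ≈ -0.16546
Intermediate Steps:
Y = -343 (Y = -49 + 7*(-68 + 26) = -49 + 7*(-42) = -49 - 294 = -343)
(H + C(q(-3, -14), Y))/(43849 + 38737) = (-13322 - 343)/(43849 + 38737) = -13665/82586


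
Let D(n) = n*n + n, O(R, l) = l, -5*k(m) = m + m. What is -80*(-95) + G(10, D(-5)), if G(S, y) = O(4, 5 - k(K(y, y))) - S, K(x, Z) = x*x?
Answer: 7755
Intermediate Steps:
K(x, Z) = x**2
k(m) = -2*m/5 (k(m) = -(m + m)/5 = -2*m/5)
D(n) = n + n**2 (D(n) = n**2 + n = n + n**2)
G(S, y) = 5 - S + 2*y**2/5 (G(S, y) = (5 - (-2)*y**2/5) - S = (5 + 2*y**2/5) - S = 5 - S + 2*y**2/5)
-80*(-95) + G(10, D(-5)) = -80*(-95) + (5 - 1*10 + 2*(-5*(1 - 5))**2/5) = 7600 + (5 - 10 + 2*(-5*(-4))**2/5) = 7600 + (5 - 10 + (2/5)*20**2) = 7600 + (5 - 10 + (2/5)*400) = 7600 + (5 - 10 + 160) = 7600 + 155 = 7755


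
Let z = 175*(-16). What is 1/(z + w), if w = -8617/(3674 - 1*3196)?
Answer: -478/1347017 ≈ -0.00035486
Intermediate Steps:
w = -8617/478 (w = -8617/(3674 - 3196) = -8617/478 ≈ -18.027)
z = -2800
1/(z + w) = 1/(-2800 - 8617/478) = 1/(-1347017/478) = -478/1347017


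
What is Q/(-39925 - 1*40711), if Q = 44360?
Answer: -11090/20159 ≈ -0.55013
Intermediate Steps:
Q/(-39925 - 1*40711) = 44360/(-39925 - 1*40711) = 44360/(-39925 - 40711) = 44360/(-80636) = 44360*(-1/80636) = -11090/20159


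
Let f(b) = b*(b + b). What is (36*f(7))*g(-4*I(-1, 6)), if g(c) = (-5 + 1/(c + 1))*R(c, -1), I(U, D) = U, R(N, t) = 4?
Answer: -338688/5 ≈ -67738.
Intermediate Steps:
f(b) = 2*b² (f(b) = b*(2*b) = 2*b²)
g(c) = -20 + 4/(1 + c) (g(c) = (-5 + 1/(c + 1))*4 = (-5 + 1/(1 + c))*4 = -20 + 4/(1 + c))
(36*f(7))*g(-4*I(-1, 6)) = (36*(2*7²))*(4*(-4 - (-20)*(-1))/(1 - 4*(-1))) = (36*(2*49))*(4*(-4 - 5*4)/(1 + 4)) = (36*98)*(4*(-4 - 20)/5) = 3528*(4*(⅕)*(-24)) = 3528*(-96/5) = -338688/5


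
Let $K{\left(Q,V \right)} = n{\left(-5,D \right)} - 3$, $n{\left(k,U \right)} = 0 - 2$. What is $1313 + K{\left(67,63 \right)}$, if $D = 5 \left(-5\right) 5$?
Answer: $1308$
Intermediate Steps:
$D = -125$ ($D = \left(-25\right) 5 = -125$)
$n{\left(k,U \right)} = -2$
$K{\left(Q,V \right)} = -5$ ($K{\left(Q,V \right)} = -2 - 3 = -5$)
$1313 + K{\left(67,63 \right)} = 1313 - 5 = 1308$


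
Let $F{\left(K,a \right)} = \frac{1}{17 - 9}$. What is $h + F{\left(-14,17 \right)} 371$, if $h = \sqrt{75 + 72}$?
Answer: $\frac{371}{8} + 7 \sqrt{3} \approx 58.499$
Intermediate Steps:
$F{\left(K,a \right)} = \frac{1}{8}$
$h = 7 \sqrt{3}$ ($h = \sqrt{147} = 7 \sqrt{3} \approx 12.124$)
$h + F{\left(-14,17 \right)} 371 = 7 \sqrt{3} + \frac{1}{8} \cdot 371 = 7 \sqrt{3} + \frac{371}{8} = \frac{371}{8} + 7 \sqrt{3}$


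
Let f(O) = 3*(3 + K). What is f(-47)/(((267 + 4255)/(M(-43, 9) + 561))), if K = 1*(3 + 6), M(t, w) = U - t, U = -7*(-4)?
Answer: 11376/2261 ≈ 5.0314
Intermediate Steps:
U = 28
M(t, w) = 28 - t
K = 9 (K = 1*9 = 9)
f(O) = 36 (f(O) = 3*(3 + 9) = 3*12 = 36)
f(-47)/(((267 + 4255)/(M(-43, 9) + 561))) = 36/(((267 + 4255)/((28 - 1*(-43)) + 561))) = 36/((4522/((28 + 43) + 561))) = 36/((4522/(71 + 561))) = 36/((4522/632)) = 36/((4522*(1/632))) = 36/(2261/316) = 36*(316/2261) = 11376/2261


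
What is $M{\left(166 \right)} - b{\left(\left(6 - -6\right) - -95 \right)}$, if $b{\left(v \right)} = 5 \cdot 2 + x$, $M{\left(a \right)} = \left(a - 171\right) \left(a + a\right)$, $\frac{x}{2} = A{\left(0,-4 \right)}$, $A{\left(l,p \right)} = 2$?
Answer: $-1674$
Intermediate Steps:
$x = 4$ ($x = 2 \cdot 2 = 4$)
$M{\left(a \right)} = 2 a \left(-171 + a\right)$ ($M{\left(a \right)} = \left(-171 + a\right) 2 a = 2 a \left(-171 + a\right)$)
$b{\left(v \right)} = 14$ ($b{\left(v \right)} = 5 \cdot 2 + 4 = 10 + 4 = 14$)
$M{\left(166 \right)} - b{\left(\left(6 - -6\right) - -95 \right)} = 2 \cdot 166 \left(-171 + 166\right) - 14 = 2 \cdot 166 \left(-5\right) - 14 = -1660 - 14 = -1674$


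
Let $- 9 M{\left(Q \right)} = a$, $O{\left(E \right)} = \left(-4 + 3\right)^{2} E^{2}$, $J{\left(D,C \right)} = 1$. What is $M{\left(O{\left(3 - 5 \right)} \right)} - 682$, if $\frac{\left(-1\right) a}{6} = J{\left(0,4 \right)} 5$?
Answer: $- \frac{2036}{3} \approx -678.67$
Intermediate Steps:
$O{\left(E \right)} = E^{2}$ ($O{\left(E \right)} = \left(-1\right)^{2} E^{2} = 1 E^{2} = E^{2}$)
$a = -30$ ($a = - 6 \cdot 1 \cdot 5 = \left(-6\right) 5 = -30$)
$M{\left(Q \right)} = \frac{10}{3}$ ($M{\left(Q \right)} = \left(- \frac{1}{9}\right) \left(-30\right) = \frac{10}{3}$)
$M{\left(O{\left(3 - 5 \right)} \right)} - 682 = \frac{10}{3} - 682 = - \frac{2036}{3}$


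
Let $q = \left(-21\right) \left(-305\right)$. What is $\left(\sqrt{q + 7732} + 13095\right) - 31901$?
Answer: $-18806 + \sqrt{14137} \approx -18687.0$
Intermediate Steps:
$q = 6405$
$\left(\sqrt{q + 7732} + 13095\right) - 31901 = \left(\sqrt{6405 + 7732} + 13095\right) - 31901 = \left(\sqrt{14137} + 13095\right) - 31901 = \left(13095 + \sqrt{14137}\right) - 31901 = -18806 + \sqrt{14137}$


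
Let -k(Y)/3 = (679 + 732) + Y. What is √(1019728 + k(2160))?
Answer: √1009015 ≈ 1004.5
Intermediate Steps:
k(Y) = -4233 - 3*Y (k(Y) = -3*((679 + 732) + Y) = -3*(1411 + Y) = -4233 - 3*Y)
√(1019728 + k(2160)) = √(1019728 + (-4233 - 3*2160)) = √(1019728 + (-4233 - 6480)) = √(1019728 - 10713) = √1009015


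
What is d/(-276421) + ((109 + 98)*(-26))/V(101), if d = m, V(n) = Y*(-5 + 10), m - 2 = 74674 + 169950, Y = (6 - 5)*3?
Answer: -497122404/1382105 ≈ -359.69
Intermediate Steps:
Y = 3 (Y = 1*3 = 3)
m = 244626 (m = 2 + (74674 + 169950) = 2 + 244624 = 244626)
V(n) = 15 (V(n) = 3*(-5 + 10) = 3*5 = 15)
d = 244626
d/(-276421) + ((109 + 98)*(-26))/V(101) = 244626/(-276421) + ((109 + 98)*(-26))/15 = 244626*(-1/276421) + (207*(-26))*(1/15) = -244626/276421 - 5382*1/15 = -244626/276421 - 1794/5 = -497122404/1382105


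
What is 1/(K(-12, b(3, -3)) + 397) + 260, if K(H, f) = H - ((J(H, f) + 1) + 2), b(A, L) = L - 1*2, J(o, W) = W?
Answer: 100621/387 ≈ 260.00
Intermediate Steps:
b(A, L) = -2 + L (b(A, L) = L - 2 = -2 + L)
K(H, f) = -3 + H - f (K(H, f) = H - ((f + 1) + 2) = H - ((1 + f) + 2) = H - (3 + f) = H + (-3 - f) = -3 + H - f)
1/(K(-12, b(3, -3)) + 397) + 260 = 1/((-3 - 12 - (-2 - 3)) + 397) + 260 = 1/((-3 - 12 - 1*(-5)) + 397) + 260 = 1/((-3 - 12 + 5) + 397) + 260 = 1/(-10 + 397) + 260 = 1/387 + 260 = 100621/387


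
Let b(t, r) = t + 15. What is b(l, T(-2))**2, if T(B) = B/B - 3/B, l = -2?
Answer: 169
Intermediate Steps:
T(B) = 1 - 3/B
b(t, r) = 15 + t
b(l, T(-2))**2 = (15 - 2)**2 = 13**2 = 169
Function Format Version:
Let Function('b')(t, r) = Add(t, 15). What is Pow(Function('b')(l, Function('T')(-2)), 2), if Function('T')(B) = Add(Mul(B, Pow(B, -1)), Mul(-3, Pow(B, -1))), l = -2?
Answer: 169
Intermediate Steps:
Function('T')(B) = Add(1, Mul(-3, Pow(B, -1)))
Function('b')(t, r) = Add(15, t)
Pow(Function('b')(l, Function('T')(-2)), 2) = Pow(Add(15, -2), 2) = Pow(13, 2) = 169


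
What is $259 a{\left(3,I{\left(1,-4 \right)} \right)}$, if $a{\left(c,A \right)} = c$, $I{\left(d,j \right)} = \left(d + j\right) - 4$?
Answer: $777$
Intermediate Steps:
$I{\left(d,j \right)} = -4 + d + j$
$259 a{\left(3,I{\left(1,-4 \right)} \right)} = 259 \cdot 3 = 777$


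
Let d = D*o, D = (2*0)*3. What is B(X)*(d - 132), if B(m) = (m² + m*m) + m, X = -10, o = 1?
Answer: -25080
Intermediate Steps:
D = 0 (D = 0*3 = 0)
B(m) = m + 2*m² (B(m) = (m² + m²) + m = 2*m² + m = m + 2*m²)
d = 0 (d = 0*1 = 0)
B(X)*(d - 132) = (-10*(1 + 2*(-10)))*(0 - 132) = -10*(1 - 20)*(-132) = -10*(-19)*(-132) = 190*(-132) = -25080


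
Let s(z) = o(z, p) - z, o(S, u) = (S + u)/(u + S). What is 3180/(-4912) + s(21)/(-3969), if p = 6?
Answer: -3130795/4873932 ≈ -0.64235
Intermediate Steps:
o(S, u) = 1 (o(S, u) = (S + u)/(S + u) = 1)
s(z) = 1 - z
3180/(-4912) + s(21)/(-3969) = 3180/(-4912) + (1 - 1*21)/(-3969) = 3180*(-1/4912) + (1 - 21)*(-1/3969) = -795/1228 - 20*(-1/3969) = -795/1228 + 20/3969 = -3130795/4873932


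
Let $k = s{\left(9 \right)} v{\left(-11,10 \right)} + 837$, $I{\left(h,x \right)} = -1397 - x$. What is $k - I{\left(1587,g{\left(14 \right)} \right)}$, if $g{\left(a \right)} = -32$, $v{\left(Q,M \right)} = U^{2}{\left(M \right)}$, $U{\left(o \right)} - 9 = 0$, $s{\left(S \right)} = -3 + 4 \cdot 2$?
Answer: $2607$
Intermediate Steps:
$s{\left(S \right)} = 5$ ($s{\left(S \right)} = -3 + 8 = 5$)
$U{\left(o \right)} = 9$ ($U{\left(o \right)} = 9 + 0 = 9$)
$v{\left(Q,M \right)} = 81$ ($v{\left(Q,M \right)} = 9^{2} = 81$)
$k = 1242$ ($k = 5 \cdot 81 + 837 = 405 + 837 = 1242$)
$k - I{\left(1587,g{\left(14 \right)} \right)} = 1242 - \left(-1397 - -32\right) = 1242 - \left(-1397 + 32\right) = 1242 - -1365 = 1242 + 1365 = 2607$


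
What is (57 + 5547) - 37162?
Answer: -31558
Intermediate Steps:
(57 + 5547) - 37162 = 5604 - 37162 = -31558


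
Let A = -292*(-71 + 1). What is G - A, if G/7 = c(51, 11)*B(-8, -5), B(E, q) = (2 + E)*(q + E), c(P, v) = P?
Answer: 7406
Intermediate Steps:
A = 20440 (A = -292*(-70) = 20440)
B(E, q) = (2 + E)*(E + q)
G = 27846 (G = 7*(51*((-8)² + 2*(-8) + 2*(-5) - 8*(-5))) = 7*(51*(64 - 16 - 10 + 40)) = 7*(51*78) = 7*3978 = 27846)
G - A = 27846 - 1*20440 = 27846 - 20440 = 7406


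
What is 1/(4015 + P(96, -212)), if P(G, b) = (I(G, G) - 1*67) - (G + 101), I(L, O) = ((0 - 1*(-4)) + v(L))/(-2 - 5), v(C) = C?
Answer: 7/26157 ≈ 0.00026761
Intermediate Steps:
I(L, O) = -4/7 - L/7 (I(L, O) = ((0 - 1*(-4)) + L)/(-2 - 5) = ((0 + 4) + L)/(-7) = (4 + L)*(-⅐) = -4/7 - L/7)
P(G, b) = -1180/7 - 8*G/7 (P(G, b) = ((-4/7 - G/7) - 1*67) - (G + 101) = ((-4/7 - G/7) - 67) - (101 + G) = (-473/7 - G/7) + (-101 - G) = -1180/7 - 8*G/7)
1/(4015 + P(96, -212)) = 1/(4015 + (-1180/7 - 8/7*96)) = 1/(4015 + (-1180/7 - 768/7)) = 1/(4015 - 1948/7) = 1/(26157/7) = 7/26157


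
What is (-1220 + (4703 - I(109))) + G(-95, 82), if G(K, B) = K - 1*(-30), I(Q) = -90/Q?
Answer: 372652/109 ≈ 3418.8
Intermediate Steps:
G(K, B) = 30 + K (G(K, B) = K + 30 = 30 + K)
(-1220 + (4703 - I(109))) + G(-95, 82) = (-1220 + (4703 - (-90)/109)) + (30 - 95) = (-1220 + (4703 - (-90)/109)) - 65 = (-1220 + (4703 - 1*(-90/109))) - 65 = (-1220 + (4703 + 90/109)) - 65 = (-1220 + 512717/109) - 65 = 379737/109 - 65 = 372652/109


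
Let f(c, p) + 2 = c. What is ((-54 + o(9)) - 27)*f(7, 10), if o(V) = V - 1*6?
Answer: -390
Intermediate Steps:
f(c, p) = -2 + c
o(V) = -6 + V (o(V) = V - 6 = -6 + V)
((-54 + o(9)) - 27)*f(7, 10) = ((-54 + (-6 + 9)) - 27)*(-2 + 7) = ((-54 + 3) - 27)*5 = (-51 - 27)*5 = -78*5 = -390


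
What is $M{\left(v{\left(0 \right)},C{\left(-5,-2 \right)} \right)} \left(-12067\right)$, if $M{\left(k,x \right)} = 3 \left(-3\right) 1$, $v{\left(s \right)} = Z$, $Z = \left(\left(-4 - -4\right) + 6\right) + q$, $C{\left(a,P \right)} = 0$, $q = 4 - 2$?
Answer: $108603$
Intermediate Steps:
$q = 2$
$Z = 8$ ($Z = \left(\left(-4 - -4\right) + 6\right) + 2 = \left(\left(-4 + 4\right) + 6\right) + 2 = \left(0 + 6\right) + 2 = 6 + 2 = 8$)
$v{\left(s \right)} = 8$
$M{\left(k,x \right)} = -9$ ($M{\left(k,x \right)} = \left(-9\right) 1 = -9$)
$M{\left(v{\left(0 \right)},C{\left(-5,-2 \right)} \right)} \left(-12067\right) = \left(-9\right) \left(-12067\right) = 108603$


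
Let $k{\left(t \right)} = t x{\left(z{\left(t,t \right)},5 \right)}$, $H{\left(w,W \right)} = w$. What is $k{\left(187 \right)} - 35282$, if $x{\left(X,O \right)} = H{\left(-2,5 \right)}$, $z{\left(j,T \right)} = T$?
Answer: $-35656$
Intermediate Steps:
$x{\left(X,O \right)} = -2$
$k{\left(t \right)} = - 2 t$ ($k{\left(t \right)} = t \left(-2\right) = - 2 t$)
$k{\left(187 \right)} - 35282 = \left(-2\right) 187 - 35282 = -374 - 35282 = -35656$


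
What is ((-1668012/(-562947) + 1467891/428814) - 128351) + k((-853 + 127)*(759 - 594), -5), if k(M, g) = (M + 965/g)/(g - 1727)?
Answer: -993193265067996413/7742667203964 ≈ -1.2828e+5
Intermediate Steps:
k(M, g) = (M + 965/g)/(-1727 + g)
((-1668012/(-562947) + 1467891/428814) - 128351) + k((-853 + 127)*(759 - 594), -5) = ((-1668012/(-562947) + 1467891/428814) - 128351) + (965 + ((-853 + 127)*(759 - 594))*(-5))/((-5)*(-1727 - 5)) = ((-1668012*(-1/562947) + 1467891*(1/428814)) - 128351) - ⅕*(965 - 726*165*(-5))/(-1732) = ((556004/187649 + 163099/47646) - 128351) - ⅕*(-1/1732)*(965 - 119790*(-5)) = (57096730835/8940724254 - 128351) - ⅕*(-1/1732)*(965 + 598950) = -1147493801994319/8940724254 - ⅕*(-1/1732)*599915 = -1147493801994319/8940724254 + 119983/1732 = -993193265067996413/7742667203964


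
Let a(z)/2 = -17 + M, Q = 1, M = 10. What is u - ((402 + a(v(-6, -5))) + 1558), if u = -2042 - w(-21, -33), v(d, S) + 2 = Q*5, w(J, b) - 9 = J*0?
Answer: -3997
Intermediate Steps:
w(J, b) = 9 (w(J, b) = 9 + J*0 = 9 + 0 = 9)
v(d, S) = 3 (v(d, S) = -2 + 1*5 = -2 + 5 = 3)
a(z) = -14 (a(z) = 2*(-17 + 10) = 2*(-7) = -14)
u = -2051 (u = -2042 - 1*9 = -2042 - 9 = -2051)
u - ((402 + a(v(-6, -5))) + 1558) = -2051 - ((402 - 14) + 1558) = -2051 - (388 + 1558) = -2051 - 1*1946 = -2051 - 1946 = -3997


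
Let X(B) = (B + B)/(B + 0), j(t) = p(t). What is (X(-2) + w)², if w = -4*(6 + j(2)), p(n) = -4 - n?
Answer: 4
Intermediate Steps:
j(t) = -4 - t
X(B) = 2 (X(B) = (2*B)/B = 2)
w = 0 (w = -4*(6 + (-4 - 1*2)) = -4*(6 + (-4 - 2)) = -4*(6 - 6) = -4*0 = 0)
(X(-2) + w)² = (2 + 0)² = 2² = 4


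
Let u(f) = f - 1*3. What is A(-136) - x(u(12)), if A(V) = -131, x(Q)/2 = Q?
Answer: -149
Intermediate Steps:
u(f) = -3 + f (u(f) = f - 3 = -3 + f)
x(Q) = 2*Q
A(-136) - x(u(12)) = -131 - 2*(-3 + 12) = -131 - 2*9 = -131 - 1*18 = -131 - 18 = -149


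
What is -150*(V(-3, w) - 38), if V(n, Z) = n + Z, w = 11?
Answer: 4500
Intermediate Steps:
V(n, Z) = Z + n
-150*(V(-3, w) - 38) = -150*((11 - 3) - 38) = -150*(8 - 38) = -150*(-30) = 4500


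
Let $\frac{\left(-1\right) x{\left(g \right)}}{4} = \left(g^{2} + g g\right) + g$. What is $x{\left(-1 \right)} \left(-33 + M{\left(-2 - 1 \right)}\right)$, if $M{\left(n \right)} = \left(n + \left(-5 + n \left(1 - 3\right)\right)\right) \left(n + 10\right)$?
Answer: $188$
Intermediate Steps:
$x{\left(g \right)} = - 8 g^{2} - 4 g$ ($x{\left(g \right)} = - 4 \left(\left(g^{2} + g g\right) + g\right) = - 4 \left(\left(g^{2} + g^{2}\right) + g\right) = - 4 \left(2 g^{2} + g\right) = - 4 \left(g + 2 g^{2}\right) = - 8 g^{2} - 4 g$)
$M{\left(n \right)} = \left(-5 - n\right) \left(10 + n\right)$ ($M{\left(n \right)} = \left(n + \left(-5 + n \left(1 - 3\right)\right)\right) \left(10 + n\right) = \left(n + \left(-5 + n \left(-2\right)\right)\right) \left(10 + n\right) = \left(n - \left(5 + 2 n\right)\right) \left(10 + n\right) = \left(-5 - n\right) \left(10 + n\right)$)
$x{\left(-1 \right)} \left(-33 + M{\left(-2 - 1 \right)}\right) = \left(-4\right) \left(-1\right) \left(1 + 2 \left(-1\right)\right) \left(-33 - \left(50 + \left(-2 - 1\right)^{2} + 15 \left(-2 - 1\right)\right)\right) = \left(-4\right) \left(-1\right) \left(1 - 2\right) \left(-33 - \left(50 + \left(-2 - 1\right)^{2} + 15 \left(-2 - 1\right)\right)\right) = \left(-4\right) \left(-1\right) \left(-1\right) \left(-33 - 14\right) = - 4 \left(-33 - 14\right) = \left(-4\right) \left(-47\right) = 188$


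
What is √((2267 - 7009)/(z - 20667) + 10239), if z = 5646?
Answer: √256700146109/5007 ≈ 101.19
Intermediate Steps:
√((2267 - 7009)/(z - 20667) + 10239) = √((2267 - 7009)/(5646 - 20667) + 10239) = √(-4742/(-15021) + 10239) = √(-4742*(-1/15021) + 10239) = √(4742/15021 + 10239) = √(153804761/15021) = √256700146109/5007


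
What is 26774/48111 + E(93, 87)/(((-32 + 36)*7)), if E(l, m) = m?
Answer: 100721/27492 ≈ 3.6636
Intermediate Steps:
26774/48111 + E(93, 87)/(((-32 + 36)*7)) = 26774/48111 + 87/(((-32 + 36)*7)) = 26774*(1/48111) + 87/((4*7)) = 26774/48111 + 87/28 = 100721/27492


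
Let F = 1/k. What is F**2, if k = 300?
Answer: 1/90000 ≈ 1.1111e-5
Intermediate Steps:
F = 1/300 ≈ 0.0033333
F**2 = (1/300)**2 = 1/90000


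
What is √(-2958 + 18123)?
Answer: 3*√1685 ≈ 123.15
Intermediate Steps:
√(-2958 + 18123) = √15165 = 3*√1685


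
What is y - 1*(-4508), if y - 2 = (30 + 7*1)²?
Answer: 5879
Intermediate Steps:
y = 1371 (y = 2 + (30 + 7*1)² = 2 + (30 + 7)² = 2 + 37² = 2 + 1369 = 1371)
y - 1*(-4508) = 1371 - 1*(-4508) = 1371 + 4508 = 5879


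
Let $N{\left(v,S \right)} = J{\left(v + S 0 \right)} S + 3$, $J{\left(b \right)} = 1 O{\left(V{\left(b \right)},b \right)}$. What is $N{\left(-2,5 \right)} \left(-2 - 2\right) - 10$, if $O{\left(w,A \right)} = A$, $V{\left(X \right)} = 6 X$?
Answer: $18$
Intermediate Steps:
$J{\left(b \right)} = b$ ($J{\left(b \right)} = 1 b = b$)
$N{\left(v,S \right)} = 3 + S v$ ($N{\left(v,S \right)} = \left(v + S 0\right) S + 3 = \left(v + 0\right) S + 3 = v S + 3 = S v + 3 = 3 + S v$)
$N{\left(-2,5 \right)} \left(-2 - 2\right) - 10 = \left(3 + 5 \left(-2\right)\right) \left(-2 - 2\right) - 10 = \left(3 - 10\right) \left(-2 - 2\right) - 10 = \left(-7\right) \left(-4\right) - 10 = 28 - 10 = 18$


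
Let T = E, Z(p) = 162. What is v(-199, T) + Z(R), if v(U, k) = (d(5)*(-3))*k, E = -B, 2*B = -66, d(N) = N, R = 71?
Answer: -333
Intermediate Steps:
B = -33 (B = (½)*(-66) = -33)
E = 33 (E = -1*(-33) = 33)
T = 33
v(U, k) = -15*k (v(U, k) = (5*(-3))*k = -15*k)
v(-199, T) + Z(R) = -15*33 + 162 = -495 + 162 = -333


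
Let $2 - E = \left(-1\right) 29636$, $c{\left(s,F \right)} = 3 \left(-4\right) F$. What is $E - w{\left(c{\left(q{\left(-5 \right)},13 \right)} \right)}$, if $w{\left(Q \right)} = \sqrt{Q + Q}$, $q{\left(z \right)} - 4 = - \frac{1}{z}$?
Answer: $29638 - 2 i \sqrt{78} \approx 29638.0 - 17.664 i$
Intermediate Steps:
$q{\left(z \right)} = 4 - \frac{1}{z}$
$c{\left(s,F \right)} = - 12 F$
$w{\left(Q \right)} = \sqrt{2} \sqrt{Q}$ ($w{\left(Q \right)} = \sqrt{2 Q} = \sqrt{2} \sqrt{Q}$)
$E = 29638$ ($E = 2 - \left(-1\right) 29636 = 2 - -29636 = 2 + 29636 = 29638$)
$E - w{\left(c{\left(q{\left(-5 \right)},13 \right)} \right)} = 29638 - \sqrt{2} \sqrt{\left(-12\right) 13} = 29638 - \sqrt{2} \sqrt{-156} = 29638 - \sqrt{2} \cdot 2 i \sqrt{39} = 29638 - 2 i \sqrt{78}$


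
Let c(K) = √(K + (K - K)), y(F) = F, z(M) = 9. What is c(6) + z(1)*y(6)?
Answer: 54 + √6 ≈ 56.449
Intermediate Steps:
c(K) = √K (c(K) = √(K + 0) = √K)
c(6) + z(1)*y(6) = √6 + 9*6 = √6 + 54 = 54 + √6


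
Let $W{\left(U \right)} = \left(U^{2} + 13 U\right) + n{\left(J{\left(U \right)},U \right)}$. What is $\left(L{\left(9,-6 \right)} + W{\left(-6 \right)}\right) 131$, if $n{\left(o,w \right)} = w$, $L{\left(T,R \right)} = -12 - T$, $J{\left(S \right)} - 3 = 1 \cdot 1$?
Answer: $-9039$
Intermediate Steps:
$J{\left(S \right)} = 4$ ($J{\left(S \right)} = 3 + 1 \cdot 1 = 3 + 1 = 4$)
$W{\left(U \right)} = U^{2} + 14 U$ ($W{\left(U \right)} = \left(U^{2} + 13 U\right) + U = U^{2} + 14 U$)
$\left(L{\left(9,-6 \right)} + W{\left(-6 \right)}\right) 131 = \left(\left(-12 - 9\right) - 6 \left(14 - 6\right)\right) 131 = \left(\left(-12 - 9\right) - 48\right) 131 = \left(-21 - 48\right) 131 = \left(-69\right) 131 = -9039$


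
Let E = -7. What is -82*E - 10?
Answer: 564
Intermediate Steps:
-82*E - 10 = -82*(-7) - 10 = 574 - 10 = 564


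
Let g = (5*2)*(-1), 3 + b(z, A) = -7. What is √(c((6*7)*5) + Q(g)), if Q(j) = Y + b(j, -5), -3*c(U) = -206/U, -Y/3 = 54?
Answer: I*√1892695/105 ≈ 13.102*I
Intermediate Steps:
Y = -162 (Y = -3*54 = -162)
b(z, A) = -10 (b(z, A) = -3 - 7 = -10)
g = -10 (g = 10*(-1) = -10)
c(U) = 206/(3*U) (c(U) = -(-206)/(3*U) = 206/(3*U))
Q(j) = -172 (Q(j) = -162 - 10 = -172)
√(c((6*7)*5) + Q(g)) = √(206/(3*(((6*7)*5))) - 172) = √(206/(3*((42*5))) - 172) = √((206/3)/210 - 172) = √((206/3)*(1/210) - 172) = √(103/315 - 172) = √(-54077/315) = I*√1892695/105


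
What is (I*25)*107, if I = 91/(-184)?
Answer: -243425/184 ≈ -1323.0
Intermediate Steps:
I = -91/184 (I = 91*(-1/184) = -91/184 ≈ -0.49457)
(I*25)*107 = -91/184*25*107 = -2275/184*107 = -243425/184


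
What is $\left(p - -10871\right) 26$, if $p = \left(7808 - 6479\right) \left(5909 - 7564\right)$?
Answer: $-56904224$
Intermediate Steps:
$p = -2199495$ ($p = 1329 \left(-1655\right) = -2199495$)
$\left(p - -10871\right) 26 = \left(-2199495 - -10871\right) 26 = \left(-2199495 + 10871\right) 26 = \left(-2188624\right) 26 = -56904224$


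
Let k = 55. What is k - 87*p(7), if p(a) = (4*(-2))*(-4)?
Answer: -2729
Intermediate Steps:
p(a) = 32 (p(a) = -8*(-4) = 32)
k - 87*p(7) = 55 - 87*32 = 55 - 2784 = -2729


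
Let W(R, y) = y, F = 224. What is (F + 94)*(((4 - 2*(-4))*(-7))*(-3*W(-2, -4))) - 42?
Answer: -320586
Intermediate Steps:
(F + 94)*(((4 - 2*(-4))*(-7))*(-3*W(-2, -4))) - 42 = (224 + 94)*(((4 - 2*(-4))*(-7))*(-3*(-4))) - 42 = 318*(((4 + 8)*(-7))*12) - 42 = 318*((12*(-7))*12) - 42 = 318*(-84*12) - 42 = 318*(-1008) - 42 = -320544 - 42 = -320586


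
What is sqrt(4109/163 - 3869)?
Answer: 11*I*sqrt(844014)/163 ≈ 61.998*I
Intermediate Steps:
sqrt(4109/163 - 3869) = sqrt(-626538/163) = 11*I*sqrt(844014)/163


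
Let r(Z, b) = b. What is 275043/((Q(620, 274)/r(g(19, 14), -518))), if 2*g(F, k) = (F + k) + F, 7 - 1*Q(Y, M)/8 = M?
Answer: 23745379/356 ≈ 66701.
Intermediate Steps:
Q(Y, M) = 56 - 8*M
g(F, k) = F + k/2 (g(F, k) = ((F + k) + F)/2 = (k + 2*F)/2 = F + k/2)
275043/((Q(620, 274)/r(g(19, 14), -518))) = 275043/(((56 - 8*274)/(-518))) = 275043/(((56 - 2192)*(-1/518))) = 275043/((-2136*(-1/518))) = 275043/(1068/259) = 275043*(259/1068) = 23745379/356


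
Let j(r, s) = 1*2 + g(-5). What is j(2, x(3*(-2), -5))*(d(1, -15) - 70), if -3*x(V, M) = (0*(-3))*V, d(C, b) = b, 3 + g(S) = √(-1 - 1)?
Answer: 85 - 85*I*√2 ≈ 85.0 - 120.21*I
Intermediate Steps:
g(S) = -3 + I*√2 (g(S) = -3 + √(-1 - 1) = -3 + √(-2) = -3 + I*√2)
x(V, M) = 0 (x(V, M) = -0*(-3)*V/3 = -0*V = -⅓*0 = 0)
j(r, s) = -1 + I*√2 (j(r, s) = 1*2 + (-3 + I*√2) = 2 + (-3 + I*√2) = -1 + I*√2)
j(2, x(3*(-2), -5))*(d(1, -15) - 70) = (-1 + I*√2)*(-15 - 70) = (-1 + I*√2)*(-85) = 85 - 85*I*√2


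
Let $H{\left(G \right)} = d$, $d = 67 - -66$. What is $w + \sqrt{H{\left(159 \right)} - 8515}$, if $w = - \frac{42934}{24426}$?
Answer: $- \frac{21467}{12213} + i \sqrt{8382} \approx -1.7577 + 91.553 i$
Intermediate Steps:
$d = 133$ ($d = 67 + 66 = 133$)
$H{\left(G \right)} = 133$
$w = - \frac{21467}{12213}$ ($w = \left(-42934\right) \frac{1}{24426} = - \frac{21467}{12213} \approx -1.7577$)
$w + \sqrt{H{\left(159 \right)} - 8515} = - \frac{21467}{12213} + \sqrt{133 - 8515} = - \frac{21467}{12213} + \sqrt{-8382} = - \frac{21467}{12213} + i \sqrt{8382}$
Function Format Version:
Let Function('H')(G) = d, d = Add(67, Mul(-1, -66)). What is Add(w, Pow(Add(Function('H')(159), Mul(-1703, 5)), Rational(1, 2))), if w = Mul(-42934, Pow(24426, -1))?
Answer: Add(Rational(-21467, 12213), Mul(I, Pow(8382, Rational(1, 2)))) ≈ Add(-1.7577, Mul(91.553, I))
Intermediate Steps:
d = 133 (d = Add(67, 66) = 133)
Function('H')(G) = 133
w = Rational(-21467, 12213) (w = Mul(-42934, Rational(1, 24426)) = Rational(-21467, 12213) ≈ -1.7577)
Add(w, Pow(Add(Function('H')(159), Mul(-1703, 5)), Rational(1, 2))) = Add(Rational(-21467, 12213), Pow(Add(133, Mul(-1703, 5)), Rational(1, 2))) = Add(Rational(-21467, 12213), Pow(Add(133, -8515), Rational(1, 2))) = Add(Rational(-21467, 12213), Pow(-8382, Rational(1, 2))) = Add(Rational(-21467, 12213), Mul(I, Pow(8382, Rational(1, 2))))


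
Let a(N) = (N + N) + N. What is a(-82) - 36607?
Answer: -36853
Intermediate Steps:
a(N) = 3*N (a(N) = 2*N + N = 3*N)
a(-82) - 36607 = 3*(-82) - 36607 = -246 - 36607 = -36853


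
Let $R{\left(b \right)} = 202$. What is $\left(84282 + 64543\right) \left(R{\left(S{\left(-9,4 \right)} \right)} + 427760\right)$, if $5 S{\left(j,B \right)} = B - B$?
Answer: $63691444650$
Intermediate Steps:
$S{\left(j,B \right)} = 0$ ($S{\left(j,B \right)} = \frac{B - B}{5} = \frac{1}{5} \cdot 0 = 0$)
$\left(84282 + 64543\right) \left(R{\left(S{\left(-9,4 \right)} \right)} + 427760\right) = \left(84282 + 64543\right) \left(202 + 427760\right) = 148825 \cdot 427962 = 63691444650$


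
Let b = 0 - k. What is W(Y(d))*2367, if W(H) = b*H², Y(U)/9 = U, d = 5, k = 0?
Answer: 0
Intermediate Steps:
Y(U) = 9*U
b = 0 (b = 0 - 1*0 = 0 + 0 = 0)
W(H) = 0 (W(H) = 0*H² = 0)
W(Y(d))*2367 = 0*2367 = 0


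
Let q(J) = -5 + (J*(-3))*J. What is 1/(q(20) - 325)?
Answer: -1/1530 ≈ -0.00065359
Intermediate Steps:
q(J) = -5 - 3*J² (q(J) = -5 + (-3*J)*J = -5 - 3*J²)
1/(q(20) - 325) = 1/((-5 - 3*20²) - 325) = 1/((-5 - 3*400) - 325) = 1/((-5 - 1200) - 325) = 1/(-1205 - 325) = 1/(-1530) = -1/1530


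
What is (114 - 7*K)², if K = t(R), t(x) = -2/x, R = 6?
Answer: 121801/9 ≈ 13533.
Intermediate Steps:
K = -⅓ (K = -2/6 = -2*⅙ = -⅓ ≈ -0.33333)
(114 - 7*K)² = (114 - 7*(-⅓))² = (114 + 7/3)² = (349/3)² = 121801/9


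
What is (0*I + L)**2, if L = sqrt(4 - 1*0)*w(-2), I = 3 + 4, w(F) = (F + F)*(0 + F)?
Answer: 256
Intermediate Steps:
w(F) = 2*F**2 (w(F) = (2*F)*F = 2*F**2)
I = 7
L = 16 (L = sqrt(4 - 1*0)*(2*(-2)**2) = sqrt(4 + 0)*(2*4) = sqrt(4)*8 = 2*8 = 16)
(0*I + L)**2 = (0*7 + 16)**2 = (0 + 16)**2 = 16**2 = 256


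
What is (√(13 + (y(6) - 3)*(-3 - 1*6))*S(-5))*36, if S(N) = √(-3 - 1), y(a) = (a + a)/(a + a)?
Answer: 72*I*√31 ≈ 400.88*I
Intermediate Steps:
y(a) = 1 (y(a) = (2*a)/((2*a)) = (2*a)*(1/(2*a)) = 1)
S(N) = 2*I (S(N) = √(-4) = 2*I)
(√(13 + (y(6) - 3)*(-3 - 1*6))*S(-5))*36 = (√(13 + (1 - 3)*(-3 - 1*6))*(2*I))*36 = (√(13 - 2*(-3 - 6))*(2*I))*36 = (√(13 - 2*(-9))*(2*I))*36 = (√(13 + 18)*(2*I))*36 = (√31*(2*I))*36 = (2*I*√31)*36 = 72*I*√31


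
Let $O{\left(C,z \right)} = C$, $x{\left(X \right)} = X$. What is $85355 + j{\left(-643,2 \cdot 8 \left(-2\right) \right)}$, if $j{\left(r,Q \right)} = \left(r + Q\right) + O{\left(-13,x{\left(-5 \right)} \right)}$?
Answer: $84667$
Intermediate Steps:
$j{\left(r,Q \right)} = -13 + Q + r$ ($j{\left(r,Q \right)} = \left(r + Q\right) - 13 = \left(Q + r\right) - 13 = -13 + Q + r$)
$85355 + j{\left(-643,2 \cdot 8 \left(-2\right) \right)} = 85355 - \left(656 - 2 \cdot 8 \left(-2\right)\right) = 85355 - 688 = 84667$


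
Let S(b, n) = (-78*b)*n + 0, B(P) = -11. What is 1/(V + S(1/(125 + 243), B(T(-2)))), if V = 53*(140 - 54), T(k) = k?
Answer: 184/839101 ≈ 0.00021928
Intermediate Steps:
S(b, n) = -78*b*n (S(b, n) = -78*b*n + 0 = -78*b*n)
V = 4558 (V = 53*86 = 4558)
1/(V + S(1/(125 + 243), B(T(-2)))) = 1/(4558 - 78*(-11)/(125 + 243)) = 1/(4558 - 78*(-11)/368) = 1/(4558 - 78*1/368*(-11)) = 1/(4558 + 429/184) = 1/(839101/184) = 184/839101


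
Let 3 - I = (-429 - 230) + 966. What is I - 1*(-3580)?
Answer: 3276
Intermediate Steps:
I = -304 (I = 3 - ((-429 - 230) + 966) = 3 - (-659 + 966) = 3 - 1*307 = 3 - 307 = -304)
I - 1*(-3580) = -304 - 1*(-3580) = -304 + 3580 = 3276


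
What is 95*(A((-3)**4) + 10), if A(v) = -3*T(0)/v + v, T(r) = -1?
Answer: 233510/27 ≈ 8648.5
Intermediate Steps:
A(v) = v + 3/v (A(v) = -(-3)/v + v = 3/v + v = v + 3/v)
95*(A((-3)**4) + 10) = 95*(((-3)**4 + 3/((-3)**4)) + 10) = 95*((81 + 3/81) + 10) = 95*((81 + 3*(1/81)) + 10) = 95*((81 + 1/27) + 10) = 95*(2188/27 + 10) = 95*(2458/27) = 233510/27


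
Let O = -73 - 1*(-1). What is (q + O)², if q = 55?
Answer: 289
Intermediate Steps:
O = -72 (O = -73 + 1 = -72)
(q + O)² = (55 - 72)² = (-17)² = 289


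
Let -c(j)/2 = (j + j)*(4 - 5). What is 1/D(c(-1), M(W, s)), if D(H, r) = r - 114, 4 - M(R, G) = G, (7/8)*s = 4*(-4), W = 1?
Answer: -7/642 ≈ -0.010903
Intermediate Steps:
s = -128/7 (s = 8*(4*(-4))/7 = (8/7)*(-16) = -128/7 ≈ -18.286)
M(R, G) = 4 - G
c(j) = 4*j (c(j) = -2*(j + j)*(4 - 5) = -2*2*j*(-1) = -(-4)*j = 4*j)
D(H, r) = -114 + r
1/D(c(-1), M(W, s)) = 1/(-114 + (4 - 1*(-128/7))) = 1/(-114 + (4 + 128/7)) = 1/(-114 + 156/7) = 1/(-642/7) = -7/642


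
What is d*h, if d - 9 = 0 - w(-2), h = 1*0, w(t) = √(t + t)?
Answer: 0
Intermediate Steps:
w(t) = √2*√t (w(t) = √(2*t) = √2*√t)
h = 0
d = 9 - 2*I (d = 9 + (0 - √2*√(-2)) = 9 + (0 - √2*I*√2) = 9 + (0 - 2*I) = 9 - 2*I ≈ 9.0 - 2.0*I)
d*h = (9 - 2*I)*0 = 0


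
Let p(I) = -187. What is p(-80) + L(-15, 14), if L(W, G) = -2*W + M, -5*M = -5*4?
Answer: -153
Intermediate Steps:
M = 4 (M = -(-1)*4 = -⅕*(-20) = 4)
L(W, G) = 4 - 2*W (L(W, G) = -2*W + 4 = 4 - 2*W)
p(-80) + L(-15, 14) = -187 + (4 - 2*(-15)) = -187 + (4 + 30) = -187 + 34 = -153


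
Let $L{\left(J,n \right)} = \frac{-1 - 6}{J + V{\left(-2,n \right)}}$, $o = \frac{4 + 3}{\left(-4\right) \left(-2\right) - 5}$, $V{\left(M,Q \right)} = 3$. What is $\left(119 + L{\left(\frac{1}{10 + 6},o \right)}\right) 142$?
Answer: $\frac{116014}{7} \approx 16573.0$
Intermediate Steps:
$o = \frac{7}{3}$ ($o = \frac{7}{8 - 5} = \frac{7}{3} \approx 2.3333$)
$L{\left(J,n \right)} = - \frac{7}{3 + J}$ ($L{\left(J,n \right)} = \frac{-1 - 6}{J + 3} = - \frac{7}{3 + J}$)
$\left(119 + L{\left(\frac{1}{10 + 6},o \right)}\right) 142 = \left(119 - \frac{7}{3 + \frac{1}{10 + 6}}\right) 142 = \left(119 - \frac{7}{3 + \frac{1}{16}}\right) 142 = \left(119 - \frac{7}{\frac{49}{16}}\right) 142 = \left(119 - \frac{16}{7}\right) 142 = \frac{817}{7} \cdot 142 = \frac{116014}{7}$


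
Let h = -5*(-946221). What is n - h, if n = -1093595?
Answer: -5824700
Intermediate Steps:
h = 4731105
n - h = -1093595 - 1*4731105 = -1093595 - 4731105 = -5824700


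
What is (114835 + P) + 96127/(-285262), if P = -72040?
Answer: 12207691163/285262 ≈ 42795.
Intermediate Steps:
(114835 + P) + 96127/(-285262) = (114835 - 72040) + 96127/(-285262) = 42795 + 96127*(-1/285262) = 42795 - 96127/285262 = 12207691163/285262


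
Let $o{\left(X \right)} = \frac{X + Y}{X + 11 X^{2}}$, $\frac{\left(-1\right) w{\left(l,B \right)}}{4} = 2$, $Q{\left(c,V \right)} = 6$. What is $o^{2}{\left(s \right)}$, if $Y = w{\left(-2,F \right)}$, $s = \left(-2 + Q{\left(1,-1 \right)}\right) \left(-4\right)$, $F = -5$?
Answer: $\frac{9}{122500} \approx 7.3469 \cdot 10^{-5}$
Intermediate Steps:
$w{\left(l,B \right)} = -8$ ($w{\left(l,B \right)} = \left(-4\right) 2 = -8$)
$s = -16$ ($s = \left(-2 + 6\right) \left(-4\right) = 4 \left(-4\right) = -16$)
$Y = -8$
$o{\left(X \right)} = \frac{-8 + X}{X + 11 X^{2}}$ ($o{\left(X \right)} = \frac{X - 8}{X + 11 X^{2}} = \frac{-8 + X}{X + 11 X^{2}}$)
$o^{2}{\left(s \right)} = \left(\frac{-8 - 16}{\left(-16\right) \left(1 + 11 \left(-16\right)\right)}\right)^{2} = \left(\left(- \frac{1}{16}\right) \frac{1}{1 - 176} \left(-24\right)\right)^{2} = \left(\left(- \frac{1}{16}\right) \frac{1}{-175} \left(-24\right)\right)^{2} = \left(\left(- \frac{1}{16}\right) \left(- \frac{1}{175}\right) \left(-24\right)\right)^{2} = \left(- \frac{3}{350}\right)^{2} = \frac{9}{122500}$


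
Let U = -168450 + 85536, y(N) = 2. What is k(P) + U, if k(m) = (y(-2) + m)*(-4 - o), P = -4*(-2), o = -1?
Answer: -82944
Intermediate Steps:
P = 8
k(m) = -6 - 3*m (k(m) = (2 + m)*(-4 - 1*(-1)) = (2 + m)*(-4 + 1) = (2 + m)*(-3) = -6 - 3*m)
U = -82914
k(P) + U = (-6 - 3*8) - 82914 = (-6 - 24) - 82914 = -30 - 82914 = -82944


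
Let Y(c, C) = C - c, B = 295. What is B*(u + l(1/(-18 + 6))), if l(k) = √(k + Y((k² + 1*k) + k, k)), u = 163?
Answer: 48085 + 295*I/12 ≈ 48085.0 + 24.583*I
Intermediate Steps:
l(k) = √(-k²) (l(k) = √(k + (k - ((k² + 1*k) + k))) = √(k + (k - ((k² + k) + k))) = √(k + (k - ((k + k²) + k))) = √(k + (k - (k² + 2*k))) = √(k + (k + (-k² - 2*k))) = √(k + (-k - k²)) = √(-k²))
B*(u + l(1/(-18 + 6))) = 295*(163 + √(-(1/(-18 + 6))²)) = 295*(163 + √(-(1/(-12))²)) = 295*(163 + √(-(-1/12)²)) = 295*(163 + √(-1*1/144)) = 295*(163 + √(-1/144)) = 295*(163 + I/12) = 48085 + 295*I/12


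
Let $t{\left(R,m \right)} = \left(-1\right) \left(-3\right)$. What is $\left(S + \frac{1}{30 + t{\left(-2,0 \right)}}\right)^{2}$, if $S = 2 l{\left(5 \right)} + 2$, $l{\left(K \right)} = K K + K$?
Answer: $\frac{4190209}{1089} \approx 3847.8$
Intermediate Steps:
$l{\left(K \right)} = K + K^{2}$ ($l{\left(K \right)} = K^{2} + K = K + K^{2}$)
$t{\left(R,m \right)} = 3$
$S = 62$ ($S = 2 \cdot 5 \left(1 + 5\right) + 2 = 2 \cdot 5 \cdot 6 + 2 = 2 \cdot 30 + 2 = 60 + 2 = 62$)
$\left(S + \frac{1}{30 + t{\left(-2,0 \right)}}\right)^{2} = \left(62 + \frac{1}{30 + 3}\right)^{2} = \left(62 + \frac{1}{33}\right)^{2} = \left(\frac{2047}{33}\right)^{2} = \frac{4190209}{1089}$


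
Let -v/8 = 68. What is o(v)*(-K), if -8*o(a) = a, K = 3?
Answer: -204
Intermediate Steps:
v = -544 (v = -8*68 = -544)
o(a) = -a/8
o(v)*(-K) = (-⅛*(-544))*(-1*3) = 68*(-3) = -204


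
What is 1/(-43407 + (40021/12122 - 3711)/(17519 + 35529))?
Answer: -643047856/27912823230113 ≈ -2.3038e-5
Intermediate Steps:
1/(-43407 + (40021/12122 - 3711)/(17519 + 35529)) = 1/(-43407 + (40021*(1/12122) - 3711)/53048) = 1/(-43407 + (40021/12122 - 3711)*(1/53048)) = 1/(-43407 - 44944721/12122*1/53048) = 1/(-43407 - 44944721/643047856) = 1/(-27912823230113/643047856) = -643047856/27912823230113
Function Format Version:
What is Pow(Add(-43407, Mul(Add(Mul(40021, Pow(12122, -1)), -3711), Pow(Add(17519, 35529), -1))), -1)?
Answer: Rational(-643047856, 27912823230113) ≈ -2.3038e-5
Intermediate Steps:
Pow(Add(-43407, Mul(Add(Mul(40021, Pow(12122, -1)), -3711), Pow(Add(17519, 35529), -1))), -1) = Pow(Add(-43407, Mul(Add(Mul(40021, Rational(1, 12122)), -3711), Pow(53048, -1))), -1) = Pow(Add(-43407, Mul(Add(Rational(40021, 12122), -3711), Rational(1, 53048))), -1) = Pow(Add(-43407, Mul(Rational(-44944721, 12122), Rational(1, 53048))), -1) = Pow(Add(-43407, Rational(-44944721, 643047856)), -1) = Pow(Rational(-27912823230113, 643047856), -1) = Rational(-643047856, 27912823230113)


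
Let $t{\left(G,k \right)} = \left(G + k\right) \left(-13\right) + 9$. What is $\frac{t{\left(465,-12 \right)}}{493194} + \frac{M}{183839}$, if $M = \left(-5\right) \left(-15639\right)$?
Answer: $\frac{6247388585}{15111381961} \approx 0.41342$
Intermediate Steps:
$M = 78195$
$t{\left(G,k \right)} = 9 - 13 G - 13 k$ ($t{\left(G,k \right)} = \left(- 13 G - 13 k\right) + 9 = 9 - 13 G - 13 k$)
$\frac{t{\left(465,-12 \right)}}{493194} + \frac{M}{183839} = \frac{9 - 6045 - -156}{493194} + \frac{78195}{183839} = \left(9 - 6045 + 156\right) \frac{1}{493194} + 78195 \cdot \frac{1}{183839} = \left(-5880\right) \frac{1}{493194} + \frac{78195}{183839} = - \frac{980}{82199} + \frac{78195}{183839} = \frac{6247388585}{15111381961}$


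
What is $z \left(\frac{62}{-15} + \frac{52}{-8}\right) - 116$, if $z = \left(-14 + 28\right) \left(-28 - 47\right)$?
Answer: $11049$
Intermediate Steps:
$z = -1050$ ($z = 14 \left(-75\right) = -1050$)
$z \left(\frac{62}{-15} + \frac{52}{-8}\right) - 116 = - 1050 \left(\frac{62}{-15} + \frac{52}{-8}\right) - 116 = - 1050 \left(62 \left(- \frac{1}{15}\right) + 52 \left(- \frac{1}{8}\right)\right) - 116 = - 1050 \left(- \frac{62}{15} - \frac{13}{2}\right) - 116 = \left(-1050\right) \left(- \frac{319}{30}\right) - 116 = 11165 - 116 = 11049$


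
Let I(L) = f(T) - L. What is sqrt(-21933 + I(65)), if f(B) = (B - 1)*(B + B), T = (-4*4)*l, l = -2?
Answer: I*sqrt(20014) ≈ 141.47*I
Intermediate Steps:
T = 32 (T = -4*4*(-2) = -16*(-2) = 32)
f(B) = 2*B*(-1 + B) (f(B) = (-1 + B)*(2*B) = 2*B*(-1 + B))
I(L) = 1984 - L (I(L) = 2*32*(-1 + 32) - L = 2*32*31 - L = 1984 - L)
sqrt(-21933 + I(65)) = sqrt(-21933 + (1984 - 1*65)) = sqrt(-21933 + (1984 - 65)) = sqrt(-21933 + 1919) = sqrt(-20014) = I*sqrt(20014)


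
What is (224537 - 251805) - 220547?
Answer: -247815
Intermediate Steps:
(224537 - 251805) - 220547 = -27268 - 220547 = -247815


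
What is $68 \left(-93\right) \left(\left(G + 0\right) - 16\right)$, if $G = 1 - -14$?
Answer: $6324$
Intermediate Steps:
$G = 15$ ($G = 1 + 14 = 15$)
$68 \left(-93\right) \left(\left(G + 0\right) - 16\right) = 68 \left(-93\right) \left(\left(15 + 0\right) - 16\right) = - 6324 \left(15 - 16\right) = \left(-6324\right) \left(-1\right) = 6324$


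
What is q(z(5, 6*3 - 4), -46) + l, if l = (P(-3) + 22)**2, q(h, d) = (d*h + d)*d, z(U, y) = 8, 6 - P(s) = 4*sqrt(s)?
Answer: 19780 - 224*I*sqrt(3) ≈ 19780.0 - 387.98*I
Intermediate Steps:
P(s) = 6 - 4*sqrt(s)
q(h, d) = d*(d + d*h) (q(h, d) = (d + d*h)*d = d*(d + d*h))
l = (28 - 4*I*sqrt(3))**2 (l = ((6 - 4*I*sqrt(3)) + 22)**2 = (28 - 4*I*sqrt(3))**2 ≈ 736.0 - 387.98*I)
q(z(5, 6*3 - 4), -46) + l = (-46)**2*(1 + 8) + (736 - 224*I*sqrt(3)) = 2116*9 + (736 - 224*I*sqrt(3)) = 19044 + (736 - 224*I*sqrt(3)) = 19780 - 224*I*sqrt(3)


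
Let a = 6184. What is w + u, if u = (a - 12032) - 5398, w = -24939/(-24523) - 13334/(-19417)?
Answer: -5354118891141/476163091 ≈ -11244.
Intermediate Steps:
w = 811230245/476163091 (w = -24939*(-1/24523) - 13334*(-1/19417) = 24939/24523 + 13334/19417 = 811230245/476163091 ≈ 1.7037)
u = -11246 (u = (6184 - 12032) - 5398 = -5848 - 5398 = -11246)
w + u = 811230245/476163091 - 11246 = -5354118891141/476163091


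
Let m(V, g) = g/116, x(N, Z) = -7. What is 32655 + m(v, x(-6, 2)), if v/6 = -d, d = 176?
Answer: 3787973/116 ≈ 32655.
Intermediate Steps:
v = -1056 (v = 6*(-1*176) = 6*(-176) = -1056)
m(V, g) = g/116 (m(V, g) = g*(1/116) = g/116)
32655 + m(v, x(-6, 2)) = 32655 + (1/116)*(-7) = 32655 - 7/116 = 3787973/116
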